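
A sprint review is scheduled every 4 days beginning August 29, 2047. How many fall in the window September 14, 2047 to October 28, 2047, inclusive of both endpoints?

12

Occurrences land 4·i days after August 29, 2047 for i = 0, 1, 2, …
September 14, 2047 is 16 days after the start; 16 ÷ 4 = 4 remainder 0. First occurrence in the window: #5 on September 14, 2047 (4×4 = 16 days in).
October 28, 2047 is 60 days after the start; 60 ÷ 4 = 15 remainder 0. Last occurrence in the window: #16 on October 28, 2047.
Occurrences #5 through #16: 12 in total.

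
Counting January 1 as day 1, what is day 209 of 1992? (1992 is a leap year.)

Jul 27, 1992

Jan has 31 days (209 − 31 = 178 remain).
Feb has 29 days (178 − 29 = 149 remain).
Mar has 31 days (149 − 31 = 118 remain).
Apr has 30 days (118 − 30 = 88 remain).
May has 31 days (88 − 31 = 57 remain).
Jun has 30 days (57 − 30 = 27 remain).
27 into Jul → Jul 27.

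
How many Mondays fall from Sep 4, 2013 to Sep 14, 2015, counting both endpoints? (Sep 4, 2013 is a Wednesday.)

Sep 4, 2013 is a Wednesday; the first Monday on or after it is Sep 9, 2013 (5 days later).
From Sep 9, 2013 to Sep 14, 2015: 113 + 365 + 257 = 735 days (rest of 2013, 2014, to Sep 14, 2015 in 2015).
735 ÷ 7 = 105 full weeks with remainder 0, so 105 more Mondays after the first → 106.

106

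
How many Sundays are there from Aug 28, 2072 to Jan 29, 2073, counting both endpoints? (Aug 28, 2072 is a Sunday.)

Aug 28, 2072 is a Sunday; the first Sunday on or after it is Aug 28, 2072.
From Aug 28, 2072 to Jan 29, 2073: 3 + 30 + 31 + 30 + 31 + 29 = 154 days (rest of Aug, Sep, Oct, Nov, Dec, Jan).
154 ÷ 7 = 22 full weeks with remainder 0, so 22 more Sundays after the first → 23.

23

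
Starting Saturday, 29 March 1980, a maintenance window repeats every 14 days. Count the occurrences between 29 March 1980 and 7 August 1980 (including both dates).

Occurrences land 14·i days after 29 March 1980 for i = 0, 1, 2, …
The window opens on the start date, so the first occurrence inside is #1 on 29 March 1980.
7 August 1980 is 131 days after the start; 131 ÷ 14 = 9 remainder 5. Last occurrence in the window: #10 on 2 August 1980.
Occurrences #1 through #10: 10 in total.

10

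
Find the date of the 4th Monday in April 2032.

April 26, 2032

April 2032 begins on a Thursday, so the first Monday is April 5 (4 days later).
The 4th Monday is 3 weeks later: 5 + 21 = 26.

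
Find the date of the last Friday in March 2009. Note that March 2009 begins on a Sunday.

27 March 2009

March 2009 begins on a Sunday, so the first Friday is March 6 (5 days later).
March 2009 has 31 days. Adding weeks: 6, 13, 20, 27 — the last one ≤ 31 is the 27th.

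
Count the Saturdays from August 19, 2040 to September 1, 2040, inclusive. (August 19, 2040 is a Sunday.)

August 19, 2040 is a Sunday; the first Saturday on or after it is August 25, 2040 (6 days later).
From August 25, 2040 to September 1, 2040: 6 + 1 = 7 days (rest of August, September).
7 ÷ 7 = 1 full weeks with remainder 0, so 1 more Saturdays after the first → 2.

2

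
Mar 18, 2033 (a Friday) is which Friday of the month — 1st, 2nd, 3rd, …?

Day 18 falls in week ⌈18/7⌉ of the month.
Days 1–7 hold the 1st Friday, 8–14 the 2nd, 15–21 the 3rd, 22–28 the 4th, 29–31 the 5th.
18 is in the range for the 3rd.

3rd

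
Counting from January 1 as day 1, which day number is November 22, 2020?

327

Days in months before November: 31 + 29 + 31 + 30 + 31 + 30 + 31 + 31 + 30 + 31 = 305.
Plus 22 days into November → day 327.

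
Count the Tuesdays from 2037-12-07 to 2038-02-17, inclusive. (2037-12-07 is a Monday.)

2037-12-07 is a Monday; the first Tuesday on or after it is 2037-12-08 (1 day later).
From 2037-12-08 to 2038-02-17: 23 + 31 + 17 = 71 days (rest of December, January, February).
71 ÷ 7 = 10 full weeks with remainder 1, so 10 more Tuesdays after the first → 11.

11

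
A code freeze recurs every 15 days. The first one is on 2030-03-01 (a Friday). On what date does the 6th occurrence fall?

The 6th occurrence is 5 intervals after the first: 5 × 15 = 75 days after 2030-03-01.
March has 31 days — 30 days to the end of March leaves 45.
April has 30 days (15 left).
15 days into May → 2030-05-15.

2030-05-15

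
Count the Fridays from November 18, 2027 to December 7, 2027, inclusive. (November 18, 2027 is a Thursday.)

November 18, 2027 is a Thursday; the first Friday on or after it is November 19, 2027 (1 day later).
From November 19, 2027 to December 7, 2027: 11 + 7 = 18 days (rest of November, December).
18 ÷ 7 = 2 full weeks with remainder 4, so 2 more Fridays after the first → 3.

3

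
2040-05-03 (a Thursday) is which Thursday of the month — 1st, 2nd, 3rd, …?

1st

Day 3 falls in week ⌈3/7⌉ of the month.
Days 1–7 hold the 1st Thursday, 8–14 the 2nd, 15–21 the 3rd, 22–28 the 4th, 29–31 the 5th.
3 is in the range for the 1st.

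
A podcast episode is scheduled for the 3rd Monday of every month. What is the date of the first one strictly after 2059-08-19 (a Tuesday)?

2059-09-15

August 2059 starts on a Friday; its first Monday is the 4th, so the 3rd Monday is the 18th — 2059-08-18.
That is not after 2059-08-19, so look at September 2059.
September 2059 starts on a Monday; its first Monday is the 1st, so the 3rd Monday is the 15th — 2059-09-15.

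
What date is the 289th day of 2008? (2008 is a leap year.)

15 October 2008

January has 31 days (289 − 31 = 258 remain).
February has 29 days (258 − 29 = 229 remain).
March has 31 days (229 − 31 = 198 remain).
April has 30 days (198 − 30 = 168 remain).
May has 31 days (168 − 31 = 137 remain).
June has 30 days (137 − 30 = 107 remain).
July has 31 days (107 − 31 = 76 remain).
August has 31 days (76 − 31 = 45 remain).
September has 30 days (45 − 30 = 15 remain).
15 into October → October 15.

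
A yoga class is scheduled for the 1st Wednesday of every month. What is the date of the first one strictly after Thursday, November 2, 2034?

November 2034 starts on a Wednesday, so its 1st Wednesday is November 1, 2034.
That is not after November 2, 2034, so look at December 2034.
December 2034 starts on a Friday, so its 1st Wednesday is December 6, 2034 (5 days in).

December 6, 2034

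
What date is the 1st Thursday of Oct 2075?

The first Thursday of Oct 2075 is Oct 3.

Oct 3, 2075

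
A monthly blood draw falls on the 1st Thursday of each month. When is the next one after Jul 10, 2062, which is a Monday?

Aug 3, 2062

Jul 2062 starts on a Saturday, so its 1st Thursday is Jul 6, 2062 (5 days in).
That is not after Jul 10, 2062, so look at Aug 2062.
Aug 2062 starts on a Tuesday, so its 1st Thursday is Aug 3, 2062 (2 days in).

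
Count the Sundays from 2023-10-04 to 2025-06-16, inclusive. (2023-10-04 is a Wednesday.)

2023-10-04 is a Wednesday; the first Sunday on or after it is 2023-10-08 (4 days later).
From 2023-10-08 to 2025-06-16: 84 + 366 + 167 = 617 days (rest of 2023, 2024, to 2025-06-16 in 2025).
617 ÷ 7 = 88 full weeks with remainder 1, so 88 more Sundays after the first → 89.

89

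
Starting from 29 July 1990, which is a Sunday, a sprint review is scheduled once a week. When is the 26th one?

The 26th occurrence is 25 intervals after the first: 25 × 7 = 175 days after 29 July 1990.
July has 31 days — 2 days to the end of July leaves 173.
August has 31 days (142 left).
September has 30 days (112 left).
October has 31 days (81 left).
November has 30 days (51 left).
December has 31 days (20 left).
20 days into January → 20 January 1991.

20 January 1991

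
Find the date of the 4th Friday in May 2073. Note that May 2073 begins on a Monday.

2073-05-26

May 2073 begins on a Monday, so the first Friday is May 5 (4 days later).
The 4th Friday is 3 weeks later: 5 + 21 = 26.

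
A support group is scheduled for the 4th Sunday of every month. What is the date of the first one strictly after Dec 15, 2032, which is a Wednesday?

Dec 26, 2032

Dec 2032 starts on a Wednesday; its first Sunday is the 5th, so the 4th Sunday is the 26th — Dec 26, 2032.
Dec 26, 2032 is after Dec 15, 2032, so that is the next one.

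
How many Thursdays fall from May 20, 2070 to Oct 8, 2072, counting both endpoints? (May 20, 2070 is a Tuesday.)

May 20, 2070 is a Tuesday; the first Thursday on or after it is May 22, 2070 (2 days later).
From May 22, 2070 to Oct 8, 2072: 223 + 365 + 282 = 870 days (rest of 2070, 2071, to Oct 8, 2072 in 2072).
870 ÷ 7 = 124 full weeks with remainder 2, so 124 more Thursdays after the first → 125.

125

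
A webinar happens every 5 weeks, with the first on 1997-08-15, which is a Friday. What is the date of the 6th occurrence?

The 6th occurrence is 5 intervals after the first: 5 × 35 = 175 days after 1997-08-15.
August has 31 days — 16 days to the end of August leaves 159.
September has 30 days (129 left).
October has 31 days (98 left).
November has 30 days (68 left).
December has 31 days (37 left).
January has 31 days (6 left).
6 days into February → 1998-02-06.

1998-02-06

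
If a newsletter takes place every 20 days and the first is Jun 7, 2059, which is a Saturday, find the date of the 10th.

The 10th occurrence is 9 intervals after the first: 9 × 20 = 180 days after Jun 7, 2059.
Jun has 30 days — 23 days to the end of Jun leaves 157.
Jul has 31 days (126 left).
Aug has 31 days (95 left).
Sep has 30 days (65 left).
Oct has 31 days (34 left).
Nov has 30 days (4 left).
4 days into Dec → Dec 4, 2059.

Dec 4, 2059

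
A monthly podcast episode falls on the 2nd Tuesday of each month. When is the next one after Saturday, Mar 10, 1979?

Mar 1979 starts on a Thursday; its first Tuesday is the 6th, so the 2nd Tuesday is the 13th — Mar 13, 1979.
Mar 13, 1979 is after Mar 10, 1979, so that is the next one.

Mar 13, 1979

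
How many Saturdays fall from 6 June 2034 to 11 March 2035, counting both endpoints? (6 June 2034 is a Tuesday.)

6 June 2034 is a Tuesday; the first Saturday on or after it is 10 June 2034 (4 days later).
From 10 June 2034 to 11 March 2035: 20 + 31 + 31 + 30 + 31 + 30 + 31 + 31 + 28 + 11 = 274 days (rest of June, July, August, September, October, November, December, January, February, March).
274 ÷ 7 = 39 full weeks with remainder 1, so 39 more Saturdays after the first → 40.

40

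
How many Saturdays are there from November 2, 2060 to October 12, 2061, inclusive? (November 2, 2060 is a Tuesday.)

49

November 2, 2060 is a Tuesday; the first Saturday on or after it is November 6, 2060 (4 days later).
From November 6, 2060 to October 12, 2061: 55 + 285 = 340 days (rest of 2060, to October 12, 2061 in 2061).
340 ÷ 7 = 48 full weeks with remainder 4, so 48 more Saturdays after the first → 49.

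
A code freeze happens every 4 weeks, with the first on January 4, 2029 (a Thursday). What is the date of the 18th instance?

The 18th occurrence is 17 intervals after the first: 17 × 28 = 476 days after January 4, 2029.
January has 31 days — 27 days to the end of January leaves 449.
From end of January to end of 2029 is 334 days (115 left).
January has 31 days (84 left).
February has 28 days (56 left).
March has 31 days (25 left).
25 days into April → April 25, 2030.

April 25, 2030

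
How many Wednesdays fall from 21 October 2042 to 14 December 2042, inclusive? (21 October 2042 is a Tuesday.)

21 October 2042 is a Tuesday; the first Wednesday on or after it is 22 October 2042 (1 day later).
From 22 October 2042 to 14 December 2042: 9 + 30 + 14 = 53 days (rest of October, November, December).
53 ÷ 7 = 7 full weeks with remainder 4, so 7 more Wednesdays after the first → 8.

8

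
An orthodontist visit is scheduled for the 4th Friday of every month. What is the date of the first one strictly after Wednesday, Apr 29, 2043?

May 22, 2043

Apr 2043 starts on a Wednesday; its first Friday is the 3rd, so the 4th Friday is the 24th — Apr 24, 2043.
That is not after Apr 29, 2043, so look at May 2043.
May 2043 starts on a Friday; its first Friday is the 1st, so the 4th Friday is the 22nd — May 22, 2043.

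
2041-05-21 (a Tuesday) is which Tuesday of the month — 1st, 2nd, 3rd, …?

Day 21 falls in week ⌈21/7⌉ of the month.
Days 1–7 hold the 1st Tuesday, 8–14 the 2nd, 15–21 the 3rd, 22–28 the 4th, 29–31 the 5th.
21 is in the range for the 3rd.

3rd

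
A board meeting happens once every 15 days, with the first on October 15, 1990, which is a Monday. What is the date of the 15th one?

May 13, 1991

The 15th occurrence is 14 intervals after the first: 14 × 15 = 210 days after October 15, 1990.
October has 31 days — 16 days to the end of October leaves 194.
November has 30 days (164 left).
December has 31 days (133 left).
January has 31 days (102 left).
February has 28 days (74 left).
March has 31 days (43 left).
April has 30 days (13 left).
13 days into May → May 13, 1991.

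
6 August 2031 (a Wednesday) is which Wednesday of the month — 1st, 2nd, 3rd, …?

Day 6 falls in week ⌈6/7⌉ of the month.
Days 1–7 hold the 1st Wednesday, 8–14 the 2nd, 15–21 the 3rd, 22–28 the 4th, 29–31 the 5th.
6 is in the range for the 1st.

1st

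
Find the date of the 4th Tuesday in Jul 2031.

Jul 22, 2031

Jul 2031 begins on a Tuesday, so the first Tuesday is Jul 1.
The 4th Tuesday is 3 weeks later: 1 + 21 = 22.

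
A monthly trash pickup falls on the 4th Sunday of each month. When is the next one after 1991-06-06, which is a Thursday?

June 1991 starts on a Saturday; its first Sunday is the 2nd, so the 4th Sunday is the 23rd — 1991-06-23.
1991-06-23 is after 1991-06-06, so that is the next one.

1991-06-23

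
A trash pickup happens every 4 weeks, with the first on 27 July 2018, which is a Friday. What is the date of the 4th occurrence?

The 4th occurrence is 3 intervals after the first: 3 × 28 = 84 days after 27 July 2018.
July has 31 days — 4 days to the end of July leaves 80.
August has 31 days (49 left).
September has 30 days (19 left).
19 days into October → 19 October 2018.

19 October 2018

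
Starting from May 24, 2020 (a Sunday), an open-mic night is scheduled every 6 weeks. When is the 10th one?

The 10th occurrence is 9 intervals after the first: 9 × 42 = 378 days after May 24, 2020.
May has 31 days — 7 days to the end of May leaves 371.
June has 30 days (341 left).
July has 31 days (310 left).
August has 31 days (279 left).
September has 30 days (249 left).
October has 31 days (218 left).
November has 30 days (188 left).
December has 31 days (157 left).
January has 31 days (126 left).
February has 28 days (98 left).
March has 31 days (67 left).
April has 30 days (37 left).
May has 31 days (6 left).
6 days into June → June 6, 2021.

June 6, 2021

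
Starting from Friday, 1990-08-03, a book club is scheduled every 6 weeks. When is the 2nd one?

1990-09-14

The 2nd occurrence is 1 interval after the first: 1 × 42 = 42 days after 1990-08-03.
August has 31 days — 28 days to the end of August leaves 14.
14 days into September → 1990-09-14.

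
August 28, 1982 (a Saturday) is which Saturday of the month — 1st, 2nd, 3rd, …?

4th

Day 28 falls in week ⌈28/7⌉ of the month.
Days 1–7 hold the 1st Saturday, 8–14 the 2nd, 15–21 the 3rd, 22–28 the 4th, 29–31 the 5th.
28 is in the range for the 4th.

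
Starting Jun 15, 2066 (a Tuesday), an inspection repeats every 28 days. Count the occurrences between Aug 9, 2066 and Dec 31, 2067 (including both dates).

Occurrences land 28·i days after Jun 15, 2066 for i = 0, 1, 2, …
Aug 9, 2066 is 55 days after the start; 55 ÷ 28 = 1 remainder 27; since the remainder is 27, round up to i = 2. First occurrence in the window: #3 on Aug 10, 2066 (2×28 = 56 days in).
Dec 31, 2067 is 564 days after the start; 564 ÷ 28 = 20 remainder 4. Last occurrence in the window: #21 on Dec 27, 2067.
Occurrences #3 through #21: 19 in total.

19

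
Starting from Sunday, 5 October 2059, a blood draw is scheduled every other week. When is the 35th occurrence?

The 35th occurrence is 34 intervals after the first: 34 × 14 = 476 days after 5 October 2059.
October has 31 days — 26 days to the end of October leaves 450.
From end of October to end of 2059 is 61 days (389 left).
2060 has 366 days (23 left).
23 days into January → 23 January 2061.

23 January 2061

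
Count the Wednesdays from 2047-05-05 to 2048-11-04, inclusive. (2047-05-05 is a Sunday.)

2047-05-05 is a Sunday; the first Wednesday on or after it is 2047-05-08 (3 days later).
From 2047-05-08 to 2048-11-04: 237 + 309 = 546 days (rest of 2047, to 2048-11-04 in 2048).
546 ÷ 7 = 78 full weeks with remainder 0, so 78 more Wednesdays after the first → 79.

79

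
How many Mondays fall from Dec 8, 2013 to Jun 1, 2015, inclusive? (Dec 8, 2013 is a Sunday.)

Dec 8, 2013 is a Sunday; the first Monday on or after it is Dec 9, 2013 (1 day later).
From Dec 9, 2013 to Jun 1, 2015: 22 + 365 + 152 = 539 days (rest of 2013, 2014, to Jun 1, 2015 in 2015).
539 ÷ 7 = 77 full weeks with remainder 0, so 77 more Mondays after the first → 78.

78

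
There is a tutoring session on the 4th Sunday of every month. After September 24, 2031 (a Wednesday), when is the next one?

September 2031 starts on a Monday; its first Sunday is the 7th, so the 4th Sunday is the 28th — September 28, 2031.
September 28, 2031 is after September 24, 2031, so that is the next one.

September 28, 2031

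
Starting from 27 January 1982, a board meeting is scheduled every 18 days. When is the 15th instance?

The 15th occurrence is 14 intervals after the first: 14 × 18 = 252 days after 27 January 1982.
January has 31 days — 4 days to the end of January leaves 248.
February has 28 days (220 left).
March has 31 days (189 left).
April has 30 days (159 left).
May has 31 days (128 left).
June has 30 days (98 left).
July has 31 days (67 left).
August has 31 days (36 left).
September has 30 days (6 left).
6 days into October → 6 October 1982.

6 October 1982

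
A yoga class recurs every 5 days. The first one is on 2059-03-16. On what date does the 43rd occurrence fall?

The 43rd occurrence is 42 intervals after the first: 42 × 5 = 210 days after 2059-03-16.
March has 31 days — 15 days to the end of March leaves 195.
April has 30 days (165 left).
May has 31 days (134 left).
June has 30 days (104 left).
July has 31 days (73 left).
August has 31 days (42 left).
September has 30 days (12 left).
12 days into October → 2059-10-12.

2059-10-12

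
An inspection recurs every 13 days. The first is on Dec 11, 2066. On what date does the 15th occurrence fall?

Jun 11, 2067

The 15th occurrence is 14 intervals after the first: 14 × 13 = 182 days after Dec 11, 2066.
Dec has 31 days — 20 days to the end of Dec leaves 162.
Jan has 31 days (131 left).
Feb has 28 days (103 left).
Mar has 31 days (72 left).
Apr has 30 days (42 left).
May has 31 days (11 left).
11 days into Jun → Jun 11, 2067.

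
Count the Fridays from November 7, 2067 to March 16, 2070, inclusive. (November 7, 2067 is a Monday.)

November 7, 2067 is a Monday; the first Friday on or after it is November 11, 2067 (4 days later).
From November 11, 2067 to March 16, 2070: 50 + 366 + 365 + 75 = 856 days (rest of 2067, 2068, 2069, to March 16, 2070 in 2070).
856 ÷ 7 = 122 full weeks with remainder 2, so 122 more Fridays after the first → 123.

123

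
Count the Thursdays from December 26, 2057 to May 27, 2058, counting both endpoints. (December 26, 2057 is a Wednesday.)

December 26, 2057 is a Wednesday; the first Thursday on or after it is December 27, 2057 (1 day later).
From December 27, 2057 to May 27, 2058: 4 + 31 + 28 + 31 + 30 + 27 = 151 days (rest of December, January, February, March, April, May).
151 ÷ 7 = 21 full weeks with remainder 4, so 21 more Thursdays after the first → 22.

22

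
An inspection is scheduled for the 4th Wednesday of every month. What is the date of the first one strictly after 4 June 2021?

June 2021 starts on a Tuesday; its first Wednesday is the 2nd, so the 4th Wednesday is the 23rd — 23 June 2021.
23 June 2021 is after 4 June 2021, so that is the next one.

23 June 2021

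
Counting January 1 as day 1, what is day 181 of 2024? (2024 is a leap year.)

Jan has 31 days (181 − 31 = 150 remain).
Feb has 29 days (150 − 29 = 121 remain).
Mar has 31 days (121 − 31 = 90 remain).
Apr has 30 days (90 − 30 = 60 remain).
May has 31 days (60 − 31 = 29 remain).
29 into Jun → Jun 29.

Jun 29, 2024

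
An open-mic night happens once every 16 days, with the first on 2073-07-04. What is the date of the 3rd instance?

The 3rd occurrence is 2 intervals after the first: 2 × 16 = 32 days after 2073-07-04.
July has 31 days — 27 days to the end of July leaves 5.
5 days into August → 2073-08-05.

2073-08-05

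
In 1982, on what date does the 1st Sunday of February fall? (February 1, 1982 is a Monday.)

February 1982 begins on a Monday, so the first Sunday is February 7 (6 days later).

February 7, 1982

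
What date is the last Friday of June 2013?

June 2013 begins on a Saturday, so the first Friday is June 7 (6 days later).
June 2013 has 30 days. Adding weeks: 7, 14, 21, 28 — the last one ≤ 30 is the 28th.

28 June 2013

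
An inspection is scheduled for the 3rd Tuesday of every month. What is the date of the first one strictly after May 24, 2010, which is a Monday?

June 15, 2010

May 2010 starts on a Saturday; its first Tuesday is the 4th, so the 3rd Tuesday is the 18th — May 18, 2010.
That is not after May 24, 2010, so look at June 2010.
June 2010 starts on a Tuesday; its first Tuesday is the 1st, so the 3rd Tuesday is the 15th — June 15, 2010.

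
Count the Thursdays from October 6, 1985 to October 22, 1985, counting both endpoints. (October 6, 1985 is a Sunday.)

October 6, 1985 is a Sunday; the first Thursday on or after it is October 10, 1985 (4 days later).
From October 10, 1985 to October 22, 1985 is 22 − 10 = 12 days.
12 ÷ 7 = 1 full weeks with remainder 5, so 1 more Thursdays after the first → 2.

2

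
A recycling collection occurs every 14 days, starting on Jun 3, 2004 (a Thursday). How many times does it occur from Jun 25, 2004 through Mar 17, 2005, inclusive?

Occurrences land 14·i days after Jun 3, 2004 for i = 0, 1, 2, …
Jun 25, 2004 is 22 days after the start; 22 ÷ 14 = 1 remainder 8; since the remainder is 8, round up to i = 2. First occurrence in the window: #3 on Jul 1, 2004 (2×14 = 28 days in).
Mar 17, 2005 is 287 days after the start; 287 ÷ 14 = 20 remainder 7. Last occurrence in the window: #21 on Mar 10, 2005.
Occurrences #3 through #21: 19 in total.

19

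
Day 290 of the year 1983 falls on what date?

17 October 1983

January has 31 days (290 − 31 = 259 remain).
February has 28 days (259 − 28 = 231 remain).
March has 31 days (231 − 31 = 200 remain).
April has 30 days (200 − 30 = 170 remain).
May has 31 days (170 − 31 = 139 remain).
June has 30 days (139 − 30 = 109 remain).
July has 31 days (109 − 31 = 78 remain).
August has 31 days (78 − 31 = 47 remain).
September has 30 days (47 − 30 = 17 remain).
17 into October → October 17.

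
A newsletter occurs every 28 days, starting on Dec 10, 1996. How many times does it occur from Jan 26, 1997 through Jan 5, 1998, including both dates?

Occurrences land 28·i days after Dec 10, 1996 for i = 0, 1, 2, …
Jan 26, 1997 is 47 days after the start; 47 ÷ 28 = 1 remainder 19; since the remainder is 19, round up to i = 2. First occurrence in the window: #3 on Feb 4, 1997 (2×28 = 56 days in).
Jan 5, 1998 is 391 days after the start; 391 ÷ 28 = 13 remainder 27. Last occurrence in the window: #14 on Dec 9, 1997.
Occurrences #3 through #14: 12 in total.

12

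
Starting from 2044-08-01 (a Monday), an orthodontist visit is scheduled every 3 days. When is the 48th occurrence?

The 48th occurrence is 47 intervals after the first: 47 × 3 = 141 days after 2044-08-01.
August has 31 days — 30 days to the end of August leaves 111.
September has 30 days (81 left).
October has 31 days (50 left).
November has 30 days (20 left).
20 days into December → 2044-12-20.

2044-12-20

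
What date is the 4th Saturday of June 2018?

June 2018 begins on a Friday, so the first Saturday is June 2 (1 day later).
The 4th Saturday is 3 weeks later: 2 + 21 = 23.

23 June 2018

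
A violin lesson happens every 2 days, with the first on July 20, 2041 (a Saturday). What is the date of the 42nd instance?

October 10, 2041

The 42nd occurrence is 41 intervals after the first: 41 × 2 = 82 days after July 20, 2041.
July has 31 days — 11 days to the end of July leaves 71.
August has 31 days (40 left).
September has 30 days (10 left).
10 days into October → October 10, 2041.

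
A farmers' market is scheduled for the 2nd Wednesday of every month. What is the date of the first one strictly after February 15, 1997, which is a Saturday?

February 1997 starts on a Saturday; its first Wednesday is the 5th, so the 2nd Wednesday is the 12th — February 12, 1997.
That is not after February 15, 1997, so look at March 1997.
March 1997 starts on a Saturday; its first Wednesday is the 5th, so the 2nd Wednesday is the 12th — March 12, 1997.

March 12, 1997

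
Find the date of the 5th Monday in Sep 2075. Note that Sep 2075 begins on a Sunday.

Sep 2075 begins on a Sunday, so the first Monday is Sep 2 (1 day later).
The 5th Monday is 4 weeks later: 2 + 28 = 30.

Sep 30, 2075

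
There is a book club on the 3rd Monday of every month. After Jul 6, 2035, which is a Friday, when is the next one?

Jul 2035 starts on a Sunday; its first Monday is the 2nd, so the 3rd Monday is the 16th — Jul 16, 2035.
Jul 16, 2035 is after Jul 6, 2035, so that is the next one.

Jul 16, 2035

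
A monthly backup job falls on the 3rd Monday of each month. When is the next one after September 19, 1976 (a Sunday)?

September 20, 1976

September 1976 starts on a Wednesday; its first Monday is the 6th, so the 3rd Monday is the 20th — September 20, 1976.
September 20, 1976 is after September 19, 1976, so that is the next one.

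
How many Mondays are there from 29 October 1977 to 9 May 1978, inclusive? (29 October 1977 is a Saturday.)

29 October 1977 is a Saturday; the first Monday on or after it is 31 October 1977 (2 days later).
From 31 October 1977 to 9 May 1978: 0 + 30 + 31 + 31 + 28 + 31 + 30 + 9 = 190 days (rest of October, November, December, January, February, March, April, May).
190 ÷ 7 = 27 full weeks with remainder 1, so 27 more Mondays after the first → 28.

28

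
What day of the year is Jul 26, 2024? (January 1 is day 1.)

208

Days in months before Jul: 31 + 29 + 31 + 30 + 31 + 30 = 182.
Plus 26 days into Jul → day 208.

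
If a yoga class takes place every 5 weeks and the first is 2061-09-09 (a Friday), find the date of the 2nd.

2061-10-14

The 2nd occurrence is 1 interval after the first: 1 × 35 = 35 days after 2061-09-09.
September has 30 days — 21 days to the end of September leaves 14.
14 days into October → 2061-10-14.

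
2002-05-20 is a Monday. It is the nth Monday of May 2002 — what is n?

3rd

Day 20 falls in week ⌈20/7⌉ of the month.
Days 1–7 hold the 1st Monday, 8–14 the 2nd, 15–21 the 3rd, 22–28 the 4th, 29–31 the 5th.
20 is in the range for the 3rd.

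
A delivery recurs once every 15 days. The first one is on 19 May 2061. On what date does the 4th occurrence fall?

3 July 2061

The 4th occurrence is 3 intervals after the first: 3 × 15 = 45 days after 19 May 2061.
May has 31 days — 12 days to the end of May leaves 33.
June has 30 days (3 left).
3 days into July → 3 July 2061.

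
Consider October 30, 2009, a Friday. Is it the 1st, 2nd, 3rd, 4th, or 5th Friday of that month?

Day 30 falls in week ⌈30/7⌉ of the month.
Days 1–7 hold the 1st Friday, 8–14 the 2nd, 15–21 the 3rd, 22–28 the 4th, 29–31 the 5th.
30 is in the range for the 5th.

5th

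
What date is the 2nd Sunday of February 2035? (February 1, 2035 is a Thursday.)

February 2035 begins on a Thursday, so the first Sunday is February 4 (3 days later).
The 2nd Sunday is 1 weeks later: 4 + 7 = 11.

February 11, 2035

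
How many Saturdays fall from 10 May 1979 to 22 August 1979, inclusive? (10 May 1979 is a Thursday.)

10 May 1979 is a Thursday; the first Saturday on or after it is 12 May 1979 (2 days later).
From 12 May 1979 to 22 August 1979: 19 + 30 + 31 + 22 = 102 days (rest of May, June, July, August).
102 ÷ 7 = 14 full weeks with remainder 4, so 14 more Saturdays after the first → 15.

15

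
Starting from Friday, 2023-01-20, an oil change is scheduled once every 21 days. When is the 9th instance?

2023-07-07

The 9th occurrence is 8 intervals after the first: 8 × 21 = 168 days after 2023-01-20.
January has 31 days — 11 days to the end of January leaves 157.
February has 28 days (129 left).
March has 31 days (98 left).
April has 30 days (68 left).
May has 31 days (37 left).
June has 30 days (7 left).
7 days into July → 2023-07-07.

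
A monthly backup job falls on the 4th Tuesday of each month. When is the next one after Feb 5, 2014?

Feb 25, 2014

Feb 2014 starts on a Saturday; its first Tuesday is the 4th, so the 4th Tuesday is the 25th — Feb 25, 2014.
Feb 25, 2014 is after Feb 5, 2014, so that is the next one.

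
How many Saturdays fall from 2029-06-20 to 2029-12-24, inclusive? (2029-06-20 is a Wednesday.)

2029-06-20 is a Wednesday; the first Saturday on or after it is 2029-06-23 (3 days later).
From 2029-06-23 to 2029-12-24: 7 + 31 + 31 + 30 + 31 + 30 + 24 = 184 days (rest of June, July, August, September, October, November, December).
184 ÷ 7 = 26 full weeks with remainder 2, so 26 more Saturdays after the first → 27.

27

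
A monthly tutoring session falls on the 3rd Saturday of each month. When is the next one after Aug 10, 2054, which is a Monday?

Aug 2054 starts on a Saturday; its first Saturday is the 1st, so the 3rd Saturday is the 15th — Aug 15, 2054.
Aug 15, 2054 is after Aug 10, 2054, so that is the next one.

Aug 15, 2054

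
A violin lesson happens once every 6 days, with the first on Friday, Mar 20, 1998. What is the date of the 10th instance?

May 13, 1998

The 10th occurrence is 9 intervals after the first: 9 × 6 = 54 days after Mar 20, 1998.
Mar has 31 days — 11 days to the end of Mar leaves 43.
Apr has 30 days (13 left).
13 days into May → May 13, 1998.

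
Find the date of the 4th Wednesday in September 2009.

23 September 2009

The first Wednesday of September 2009 is September 2.
The 4th Wednesday is 3 weeks later: 2 + 21 = 23.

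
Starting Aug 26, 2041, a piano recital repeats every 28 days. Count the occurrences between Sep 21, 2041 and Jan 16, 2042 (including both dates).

5

Occurrences land 28·i days after Aug 26, 2041 for i = 0, 1, 2, …
Sep 21, 2041 is 26 days after the start; 26 ÷ 28 = 0 remainder 26; since the remainder is 26, round up to i = 1. First occurrence in the window: #2 on Sep 23, 2041 (1×28 = 28 days in).
Jan 16, 2042 is 143 days after the start; 143 ÷ 28 = 5 remainder 3. Last occurrence in the window: #6 on Jan 13, 2042.
Occurrences #2 through #6: 5 in total.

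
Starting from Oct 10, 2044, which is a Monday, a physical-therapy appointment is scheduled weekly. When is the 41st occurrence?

Jul 17, 2045

The 41st occurrence is 40 intervals after the first: 40 × 7 = 280 days after Oct 10, 2044.
Oct has 31 days — 21 days to the end of Oct leaves 259.
Nov has 30 days (229 left).
Dec has 31 days (198 left).
Jan has 31 days (167 left).
Feb has 28 days (139 left).
Mar has 31 days (108 left).
Apr has 30 days (78 left).
May has 31 days (47 left).
Jun has 30 days (17 left).
17 days into Jul → Jul 17, 2045.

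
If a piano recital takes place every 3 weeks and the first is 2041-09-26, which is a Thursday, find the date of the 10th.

The 10th occurrence is 9 intervals after the first: 9 × 21 = 189 days after 2041-09-26.
September has 30 days — 4 days to the end of September leaves 185.
October has 31 days (154 left).
November has 30 days (124 left).
December has 31 days (93 left).
January has 31 days (62 left).
February has 28 days (34 left).
March has 31 days (3 left).
3 days into April → 2042-04-03.

2042-04-03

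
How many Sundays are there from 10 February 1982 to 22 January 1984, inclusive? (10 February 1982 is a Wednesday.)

10 February 1982 is a Wednesday; the first Sunday on or after it is 14 February 1982 (4 days later).
From 14 February 1982 to 22 January 1984: 320 + 365 + 22 = 707 days (rest of 1982, 1983, to 22 January 1984 in 1984).
707 ÷ 7 = 101 full weeks with remainder 0, so 101 more Sundays after the first → 102.

102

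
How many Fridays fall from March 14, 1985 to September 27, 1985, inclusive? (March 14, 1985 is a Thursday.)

29

March 14, 1985 is a Thursday; the first Friday on or after it is March 15, 1985 (1 day later).
From March 15, 1985 to September 27, 1985: 16 + 30 + 31 + 30 + 31 + 31 + 27 = 196 days (rest of March, April, May, June, July, August, September).
196 ÷ 7 = 28 full weeks with remainder 0, so 28 more Fridays after the first → 29.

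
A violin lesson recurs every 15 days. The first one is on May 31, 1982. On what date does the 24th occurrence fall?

The 24th occurrence is 23 intervals after the first: 23 × 15 = 345 days after May 31, 1982.
May has 31 days — 0 days to the end of May leaves 345.
Jun has 30 days (315 left).
Jul has 31 days (284 left).
Aug has 31 days (253 left).
Sep has 30 days (223 left).
Oct has 31 days (192 left).
Nov has 30 days (162 left).
Dec has 31 days (131 left).
Jan has 31 days (100 left).
Feb has 28 days (72 left).
Mar has 31 days (41 left).
Apr has 30 days (11 left).
11 days into May → May 11, 1983.

May 11, 1983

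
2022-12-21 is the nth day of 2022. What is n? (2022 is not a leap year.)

355

Days in months before December: 31 + 28 + 31 + 30 + 31 + 30 + 31 + 31 + 30 + 31 + 30 = 334.
Plus 21 days into December → day 355.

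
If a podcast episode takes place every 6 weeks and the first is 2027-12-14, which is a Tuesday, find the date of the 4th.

2028-04-18

The 4th occurrence is 3 intervals after the first: 3 × 42 = 126 days after 2027-12-14.
December has 31 days — 17 days to the end of December leaves 109.
January has 31 days (78 left).
February has 29 days (49 left).
March has 31 days (18 left).
18 days into April → 2028-04-18.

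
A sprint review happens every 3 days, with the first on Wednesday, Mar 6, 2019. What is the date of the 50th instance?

The 50th occurrence is 49 intervals after the first: 49 × 3 = 147 days after Mar 6, 2019.
Mar has 31 days — 25 days to the end of Mar leaves 122.
Apr has 30 days (92 left).
May has 31 days (61 left).
Jun has 30 days (31 left).
31 days into Jul → Jul 31, 2019.

Jul 31, 2019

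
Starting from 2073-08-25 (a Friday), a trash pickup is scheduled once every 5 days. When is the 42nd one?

2074-03-18

The 42nd occurrence is 41 intervals after the first: 41 × 5 = 205 days after 2073-08-25.
August has 31 days — 6 days to the end of August leaves 199.
September has 30 days (169 left).
October has 31 days (138 left).
November has 30 days (108 left).
December has 31 days (77 left).
January has 31 days (46 left).
February has 28 days (18 left).
18 days into March → 2074-03-18.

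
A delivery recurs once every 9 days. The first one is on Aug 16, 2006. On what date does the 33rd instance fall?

The 33rd occurrence is 32 intervals after the first: 32 × 9 = 288 days after Aug 16, 2006.
Aug has 31 days — 15 days to the end of Aug leaves 273.
Sep has 30 days (243 left).
Oct has 31 days (212 left).
Nov has 30 days (182 left).
Dec has 31 days (151 left).
Jan has 31 days (120 left).
Feb has 28 days (92 left).
Mar has 31 days (61 left).
Apr has 30 days (31 left).
31 days into May → May 31, 2007.

May 31, 2007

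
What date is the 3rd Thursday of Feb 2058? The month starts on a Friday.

Feb 21, 2058

Feb 2058 begins on a Friday, so the first Thursday is Feb 7 (6 days later).
The 3rd Thursday is 2 weeks later: 7 + 14 = 21.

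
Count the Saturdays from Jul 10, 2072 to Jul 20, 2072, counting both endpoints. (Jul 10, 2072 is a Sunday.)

1

Jul 10, 2072 is a Sunday; the first Saturday on or after it is Jul 16, 2072 (6 days later).
From Jul 16, 2072 to Jul 20, 2072 is 20 − 16 = 4 days.
4 ÷ 7 = 0 full weeks with remainder 4, so 0 more Saturdays after the first → 1.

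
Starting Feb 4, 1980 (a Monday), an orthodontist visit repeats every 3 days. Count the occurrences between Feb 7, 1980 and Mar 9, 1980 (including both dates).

Occurrences land 3·i days after Feb 4, 1980 for i = 0, 1, 2, …
Feb 7, 1980 is 3 days after the start; 3 ÷ 3 = 1 remainder 0. First occurrence in the window: #2 on Feb 7, 1980 (1×3 = 3 days in).
Mar 9, 1980 is 34 days after the start; 34 ÷ 3 = 11 remainder 1. Last occurrence in the window: #12 on Mar 8, 1980.
Occurrences #2 through #12: 11 in total.

11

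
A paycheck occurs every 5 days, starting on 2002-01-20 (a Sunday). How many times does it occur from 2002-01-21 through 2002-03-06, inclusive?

Occurrences land 5·i days after 2002-01-20 for i = 0, 1, 2, …
2002-01-21 is 1 day after the start; 1 ÷ 5 = 0 remainder 1; since the remainder is 1, round up to i = 1. First occurrence in the window: #2 on 2002-01-25 (1×5 = 5 days in).
2002-03-06 is 45 days after the start; 45 ÷ 5 = 9 remainder 0. Last occurrence in the window: #10 on 2002-03-06.
Occurrences #2 through #10: 9 in total.

9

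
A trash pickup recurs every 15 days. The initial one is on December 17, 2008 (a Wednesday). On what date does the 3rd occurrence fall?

January 16, 2009

The 3rd occurrence is 2 intervals after the first: 2 × 15 = 30 days after December 17, 2008.
December has 31 days — 14 days to the end of December leaves 16.
16 days into January → January 16, 2009.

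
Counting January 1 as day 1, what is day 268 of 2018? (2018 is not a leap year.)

25 September 2018

January has 31 days (268 − 31 = 237 remain).
February has 28 days (237 − 28 = 209 remain).
March has 31 days (209 − 31 = 178 remain).
April has 30 days (178 − 30 = 148 remain).
May has 31 days (148 − 31 = 117 remain).
June has 30 days (117 − 30 = 87 remain).
July has 31 days (87 − 31 = 56 remain).
August has 31 days (56 − 31 = 25 remain).
25 into September → September 25.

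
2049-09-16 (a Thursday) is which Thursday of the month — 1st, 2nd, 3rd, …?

3rd

Day 16 falls in week ⌈16/7⌉ of the month.
Days 1–7 hold the 1st Thursday, 8–14 the 2nd, 15–21 the 3rd, 22–28 the 4th, 29–31 the 5th.
16 is in the range for the 3rd.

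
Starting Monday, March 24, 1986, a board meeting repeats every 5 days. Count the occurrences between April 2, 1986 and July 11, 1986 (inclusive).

20

Occurrences land 5·i days after March 24, 1986 for i = 0, 1, 2, …
April 2, 1986 is 9 days after the start; 9 ÷ 5 = 1 remainder 4; since the remainder is 4, round up to i = 2. First occurrence in the window: #3 on April 3, 1986 (2×5 = 10 days in).
July 11, 1986 is 109 days after the start; 109 ÷ 5 = 21 remainder 4. Last occurrence in the window: #22 on July 7, 1986.
Occurrences #3 through #22: 20 in total.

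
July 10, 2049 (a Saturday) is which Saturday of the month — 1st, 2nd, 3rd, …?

2nd

Day 10 falls in week ⌈10/7⌉ of the month.
Days 1–7 hold the 1st Saturday, 8–14 the 2nd, 15–21 the 3rd, 22–28 the 4th, 29–31 the 5th.
10 is in the range for the 2nd.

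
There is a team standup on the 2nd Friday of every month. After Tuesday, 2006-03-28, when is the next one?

2006-04-14

March 2006 starts on a Wednesday; its first Friday is the 3rd, so the 2nd Friday is the 10th — 2006-03-10.
That is not after 2006-03-28, so look at April 2006.
April 2006 starts on a Saturday; its first Friday is the 7th, so the 2nd Friday is the 14th — 2006-04-14.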